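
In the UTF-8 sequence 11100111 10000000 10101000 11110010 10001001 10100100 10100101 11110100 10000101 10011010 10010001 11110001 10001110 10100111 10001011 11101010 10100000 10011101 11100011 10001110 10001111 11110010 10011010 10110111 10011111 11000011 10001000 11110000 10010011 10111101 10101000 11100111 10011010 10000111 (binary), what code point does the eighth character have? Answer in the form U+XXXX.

U+00C8

Offset 0: leading byte 0xE7 = 11100111 → 3-byte char #1 = E7 80 A8.
Offset 3: leading byte 0xF2 = 11110010 → 4-byte char #2 = F2 89 A4 A5.
Offset 7: leading byte 0xF4 = 11110100 → 4-byte char #3 = F4 85 9A 91.
Offset 11: leading byte 0xF1 = 11110001 → 4-byte char #4 = F1 8E A7 8B.
Offset 15: leading byte 0xEA = 11101010 → 3-byte char #5 = EA A0 9D.
Offset 18: leading byte 0xE3 = 11100011 → 3-byte char #6 = E3 8E 8F.
Offset 21: leading byte 0xF2 = 11110010 → 4-byte char #7 = F2 9A B7 9F.
Offset 25: leading byte 0xC3 = 11000011 → 2-byte char #8 = C3 88.
Leading byte 0xC3 = 11000011 matches 110xxxxx → 2-byte sequence.
Byte 1: 0xC3 = 11000011, payload 00011 (5 bits).
Byte 2: 0x88 = 10001000 (10xxxxxx ✓), payload 001000.
Concatenate: 00011001000 = 0xC8 (11 bits → U+00C8).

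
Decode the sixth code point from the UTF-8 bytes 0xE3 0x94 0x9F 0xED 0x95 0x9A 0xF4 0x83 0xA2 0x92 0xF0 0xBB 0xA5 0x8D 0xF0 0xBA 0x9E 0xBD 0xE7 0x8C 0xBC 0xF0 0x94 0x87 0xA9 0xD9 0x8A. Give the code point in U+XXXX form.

Offset 0: leading byte 0xE3 = 11100011 → 3-byte char #1 = E3 94 9F.
Offset 3: leading byte 0xED = 11101101 → 3-byte char #2 = ED 95 9A.
Offset 6: leading byte 0xF4 = 11110100 → 4-byte char #3 = F4 83 A2 92.
Offset 10: leading byte 0xF0 = 11110000 → 4-byte char #4 = F0 BB A5 8D.
Offset 14: leading byte 0xF0 = 11110000 → 4-byte char #5 = F0 BA 9E BD.
Offset 18: leading byte 0xE7 = 11100111 → 3-byte char #6 = E7 8C BC.
Leading byte 0xE7 = 11100111 matches 1110xxxx → 3-byte sequence.
Byte 1: 0xE7 = 11100111, payload 0111 (4 bits).
Byte 2: 0x8C = 10001100 (10xxxxxx ✓), payload 001100.
Byte 3: 0xBC = 10111100 (10xxxxxx ✓), payload 111100.
Concatenate: 0111001100111100 = 0x733C (16 bits → U+733C).

U+733C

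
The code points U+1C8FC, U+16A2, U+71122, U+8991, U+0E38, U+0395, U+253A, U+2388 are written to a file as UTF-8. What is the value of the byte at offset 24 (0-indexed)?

0x88

U+1C8FC → 4-byte form F0 9C A3 BC at offsets 0–3.
U+16A2 → 3-byte form E1 9A A2 at offsets 4–6.
U+71122 → 4-byte form F1 B1 84 A2 at offsets 7–10.
U+8991 → 3-byte form E8 A6 91 at offsets 11–13.
U+0E38 → 3-byte form E0 B8 B8 at offsets 14–16.
U+0395 → 2-byte form CE 95 at offsets 17–18.
U+253A → 3-byte form E2 94 BA at offsets 19–21.
U+2388 → 3-byte form E2 8E 88 at offsets 22–24.
Offset 24 falls in char 8's range; it's byte 3 of E2 8E 88 = 0x88.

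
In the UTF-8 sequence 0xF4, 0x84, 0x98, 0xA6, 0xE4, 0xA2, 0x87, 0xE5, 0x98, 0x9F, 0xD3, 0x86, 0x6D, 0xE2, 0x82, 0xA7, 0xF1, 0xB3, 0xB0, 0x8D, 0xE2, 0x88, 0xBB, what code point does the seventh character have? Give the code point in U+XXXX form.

Offset 0: leading byte 0xF4 = 11110100 → 4-byte char #1 = F4 84 98 A6.
Offset 4: leading byte 0xE4 = 11100100 → 3-byte char #2 = E4 A2 87.
Offset 7: leading byte 0xE5 = 11100101 → 3-byte char #3 = E5 98 9F.
Offset 10: leading byte 0xD3 = 11010011 → 2-byte char #4 = D3 86.
Offset 12: leading byte 0x6D = 01101101 → 1-byte char #5 = 6D.
Offset 13: leading byte 0xE2 = 11100010 → 3-byte char #6 = E2 82 A7.
Offset 16: leading byte 0xF1 = 11110001 → 4-byte char #7 = F1 B3 B0 8D.
Leading byte 0xF1 = 11110001 matches 11110xxx → 4-byte sequence.
Byte 1: 0xF1 = 11110001, payload 001 (3 bits).
Byte 2: 0xB3 = 10110011 (10xxxxxx ✓), payload 110011.
Byte 3: 0xB0 = 10110000 (10xxxxxx ✓), payload 110000.
Byte 4: 0x8D = 10001101 (10xxxxxx ✓), payload 001101.
Concatenate: 001110011110000001101 = 0x73C0D (21 bits → U+73C0D).

U+73C0D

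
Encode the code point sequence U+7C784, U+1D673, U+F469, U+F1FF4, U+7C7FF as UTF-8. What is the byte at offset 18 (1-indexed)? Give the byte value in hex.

1-indexed offset 18 is 0-indexed offset 17.
U+7C784 → 4-byte form F1 BC 9E 84 at offsets 0–3.
U+1D673 → 4-byte form F0 9D 99 B3 at offsets 4–7.
U+F469 → 3-byte form EF 91 A9 at offsets 8–10.
U+F1FF4 → 4-byte form F3 B1 BF B4 at offsets 11–14.
U+7C7FF → 4-byte form F1 BC 9F BF at offsets 15–18.
Offset 17 falls in char 5's range; it's byte 3 of F1 BC 9F BF = 0x9F.

0x9F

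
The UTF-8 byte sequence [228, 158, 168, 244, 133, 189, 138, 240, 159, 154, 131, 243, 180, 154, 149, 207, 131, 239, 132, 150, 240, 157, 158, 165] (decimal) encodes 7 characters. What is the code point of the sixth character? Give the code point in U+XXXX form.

Offset 0: leading byte 0xE4 = 11100100 → 3-byte char #1 = E4 9E A8.
Offset 3: leading byte 0xF4 = 11110100 → 4-byte char #2 = F4 85 BD 8A.
Offset 7: leading byte 0xF0 = 11110000 → 4-byte char #3 = F0 9F 9A 83.
Offset 11: leading byte 0xF3 = 11110011 → 4-byte char #4 = F3 B4 9A 95.
Offset 15: leading byte 0xCF = 11001111 → 2-byte char #5 = CF 83.
Offset 17: leading byte 0xEF = 11101111 → 3-byte char #6 = EF 84 96.
Leading byte 0xEF = 11101111 matches 1110xxxx → 3-byte sequence.
Byte 1: 0xEF = 11101111, payload 1111 (4 bits).
Byte 2: 0x84 = 10000100 (10xxxxxx ✓), payload 000100.
Byte 3: 0x96 = 10010110 (10xxxxxx ✓), payload 010110.
Concatenate: 1111000100010110 = 0xF116 (16 bits → U+F116).

U+F116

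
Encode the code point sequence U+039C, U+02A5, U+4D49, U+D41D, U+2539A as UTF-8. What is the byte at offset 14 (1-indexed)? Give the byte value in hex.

0x9A

1-indexed offset 14 is 0-indexed offset 13.
U+039C → 2-byte form CE 9C at offsets 0–1.
U+02A5 → 2-byte form CA A5 at offsets 2–3.
U+4D49 → 3-byte form E4 B5 89 at offsets 4–6.
U+D41D → 3-byte form ED 90 9D at offsets 7–9.
U+2539A → 4-byte form F0 A5 8E 9A at offsets 10–13.
Offset 13 falls in char 5's range; it's byte 4 of F0 A5 8E 9A = 0x9A.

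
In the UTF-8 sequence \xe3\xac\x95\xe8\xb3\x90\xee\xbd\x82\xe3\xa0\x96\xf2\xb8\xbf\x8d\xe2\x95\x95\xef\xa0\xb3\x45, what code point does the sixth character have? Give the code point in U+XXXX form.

U+2555

Offset 0: leading byte 0xE3 = 11100011 → 3-byte char #1 = E3 AC 95.
Offset 3: leading byte 0xE8 = 11101000 → 3-byte char #2 = E8 B3 90.
Offset 6: leading byte 0xEE = 11101110 → 3-byte char #3 = EE BD 82.
Offset 9: leading byte 0xE3 = 11100011 → 3-byte char #4 = E3 A0 96.
Offset 12: leading byte 0xF2 = 11110010 → 4-byte char #5 = F2 B8 BF 8D.
Offset 16: leading byte 0xE2 = 11100010 → 3-byte char #6 = E2 95 95.
Leading byte 0xE2 = 11100010 matches 1110xxxx → 3-byte sequence.
Byte 1: 0xE2 = 11100010, payload 0010 (4 bits).
Byte 2: 0x95 = 10010101 (10xxxxxx ✓), payload 010101.
Byte 3: 0x95 = 10010101 (10xxxxxx ✓), payload 010101.
Concatenate: 0010010101010101 = 0x2555 (16 bits → U+2555).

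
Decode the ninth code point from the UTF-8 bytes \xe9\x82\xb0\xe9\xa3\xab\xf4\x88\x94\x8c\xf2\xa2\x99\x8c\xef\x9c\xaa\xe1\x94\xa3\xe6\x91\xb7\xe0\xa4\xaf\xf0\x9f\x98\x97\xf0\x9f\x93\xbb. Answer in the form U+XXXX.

Offset 0: leading byte 0xE9 = 11101001 → 3-byte char #1 = E9 82 B0.
Offset 3: leading byte 0xE9 = 11101001 → 3-byte char #2 = E9 A3 AB.
Offset 6: leading byte 0xF4 = 11110100 → 4-byte char #3 = F4 88 94 8C.
Offset 10: leading byte 0xF2 = 11110010 → 4-byte char #4 = F2 A2 99 8C.
Offset 14: leading byte 0xEF = 11101111 → 3-byte char #5 = EF 9C AA.
Offset 17: leading byte 0xE1 = 11100001 → 3-byte char #6 = E1 94 A3.
Offset 20: leading byte 0xE6 = 11100110 → 3-byte char #7 = E6 91 B7.
Offset 23: leading byte 0xE0 = 11100000 → 3-byte char #8 = E0 A4 AF.
Offset 26: leading byte 0xF0 = 11110000 → 4-byte char #9 = F0 9F 98 97.
Leading byte 0xF0 = 11110000 matches 11110xxx → 4-byte sequence.
Byte 1: 0xF0 = 11110000, payload 000 (3 bits).
Byte 2: 0x9F = 10011111 (10xxxxxx ✓), payload 011111.
Byte 3: 0x98 = 10011000 (10xxxxxx ✓), payload 011000.
Byte 4: 0x97 = 10010111 (10xxxxxx ✓), payload 010111.
Concatenate: 000011111011000010111 = 0x1F617 (21 bits → U+1F617).

U+1F617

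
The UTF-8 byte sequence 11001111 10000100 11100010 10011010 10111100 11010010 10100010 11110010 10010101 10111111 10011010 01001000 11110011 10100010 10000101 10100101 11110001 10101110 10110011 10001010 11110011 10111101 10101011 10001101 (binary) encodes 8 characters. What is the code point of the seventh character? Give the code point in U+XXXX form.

U+6ECCA

Offset 0: leading byte 0xCF = 11001111 → 2-byte char #1 = CF 84.
Offset 2: leading byte 0xE2 = 11100010 → 3-byte char #2 = E2 9A BC.
Offset 5: leading byte 0xD2 = 11010010 → 2-byte char #3 = D2 A2.
Offset 7: leading byte 0xF2 = 11110010 → 4-byte char #4 = F2 95 BF 9A.
Offset 11: leading byte 0x48 = 01001000 → 1-byte char #5 = 48.
Offset 12: leading byte 0xF3 = 11110011 → 4-byte char #6 = F3 A2 85 A5.
Offset 16: leading byte 0xF1 = 11110001 → 4-byte char #7 = F1 AE B3 8A.
Leading byte 0xF1 = 11110001 matches 11110xxx → 4-byte sequence.
Byte 1: 0xF1 = 11110001, payload 001 (3 bits).
Byte 2: 0xAE = 10101110 (10xxxxxx ✓), payload 101110.
Byte 3: 0xB3 = 10110011 (10xxxxxx ✓), payload 110011.
Byte 4: 0x8A = 10001010 (10xxxxxx ✓), payload 001010.
Concatenate: 001101110110011001010 = 0x6ECCA (21 bits → U+6ECCA).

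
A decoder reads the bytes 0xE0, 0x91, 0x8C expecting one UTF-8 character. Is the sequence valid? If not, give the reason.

invalid (overlong encoding)

Leading byte 0xE0 = 11100000 → 3-byte form.
Continuation bytes all match 10xxxxxx. Payload decodes to 0x44C.
But 0x44C < 0x800, the minimum for a 3-byte sequence — this is an overlong encoding.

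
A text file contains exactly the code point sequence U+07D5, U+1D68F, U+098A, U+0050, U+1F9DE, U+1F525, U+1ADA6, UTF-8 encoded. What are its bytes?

DF 95 F0 9D 9A 8F E0 A6 8A 50 F0 9F A7 9E F0 9F 94 A5 F0 9A B6 A6

U+07D5: 2-byte form → DF 95.
U+1D68F: 4-byte form → F0 9D 9A 8F.
U+098A: 3-byte form → E0 A6 8A.
U+0050: 1-byte form → 50.
U+1F9DE: 4-byte form → F0 9F A7 9E.
U+1F525: 4-byte form → F0 9F 94 A5.
U+1ADA6: 4-byte form → F0 9A B6 A6.
Concatenated (22 bytes): DF 95 F0 9D 9A 8F E0 A6 8A 50 F0 9F A7 9E F0 9F 94 A5 F0 9A B6 A6.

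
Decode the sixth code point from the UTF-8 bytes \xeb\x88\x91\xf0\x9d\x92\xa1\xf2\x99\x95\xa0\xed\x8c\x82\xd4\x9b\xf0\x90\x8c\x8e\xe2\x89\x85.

Offset 0: leading byte 0xEB = 11101011 → 3-byte char #1 = EB 88 91.
Offset 3: leading byte 0xF0 = 11110000 → 4-byte char #2 = F0 9D 92 A1.
Offset 7: leading byte 0xF2 = 11110010 → 4-byte char #3 = F2 99 95 A0.
Offset 11: leading byte 0xED = 11101101 → 3-byte char #4 = ED 8C 82.
Offset 14: leading byte 0xD4 = 11010100 → 2-byte char #5 = D4 9B.
Offset 16: leading byte 0xF0 = 11110000 → 4-byte char #6 = F0 90 8C 8E.
Leading byte 0xF0 = 11110000 matches 11110xxx → 4-byte sequence.
Byte 1: 0xF0 = 11110000, payload 000 (3 bits).
Byte 2: 0x90 = 10010000 (10xxxxxx ✓), payload 010000.
Byte 3: 0x8C = 10001100 (10xxxxxx ✓), payload 001100.
Byte 4: 0x8E = 10001110 (10xxxxxx ✓), payload 001110.
Concatenate: 000010000001100001110 = 0x1030E (21 bits → U+1030E).

U+1030E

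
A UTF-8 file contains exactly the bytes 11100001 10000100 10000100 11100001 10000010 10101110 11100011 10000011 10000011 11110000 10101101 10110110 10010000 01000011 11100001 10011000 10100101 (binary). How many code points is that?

6

Byte at offset 0: 0xE1 = 11100001 → 3-byte char (#1). Advance 3.
Byte at offset 3: 0xE1 = 11100001 → 3-byte char (#2). Advance 3.
Byte at offset 6: 0xE3 = 11100011 → 3-byte char (#3). Advance 3.
Byte at offset 9: 0xF0 = 11110000 → 4-byte char (#4). Advance 4.
Byte at offset 13: 0x43 = 01000011 → 1-byte char (#5). Advance 1.
Byte at offset 14: 0xE1 = 11100001 → 3-byte char (#6). Advance 3.
Reached end at offset 17 after 6 code points.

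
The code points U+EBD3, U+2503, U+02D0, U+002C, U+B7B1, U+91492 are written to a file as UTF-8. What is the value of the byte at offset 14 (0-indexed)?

U+EBD3 → 3-byte form EE AF 93 at offsets 0–2.
U+2503 → 3-byte form E2 94 83 at offsets 3–5.
U+02D0 → 2-byte form CB 90 at offsets 6–7.
U+002C → 1-byte form 2C at offsets 8–8.
U+B7B1 → 3-byte form EB 9E B1 at offsets 9–11.
U+91492 → 4-byte form F2 91 92 92 at offsets 12–15.
Offset 14 falls in char 6's range; it's byte 3 of F2 91 92 92 = 0x92.

0x92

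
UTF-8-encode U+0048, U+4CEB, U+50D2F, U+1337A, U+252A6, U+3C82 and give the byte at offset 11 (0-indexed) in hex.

U+0048 → 1-byte form 48 at offsets 0–0.
U+4CEB → 3-byte form E4 B3 AB at offsets 1–3.
U+50D2F → 4-byte form F1 90 B4 AF at offsets 4–7.
U+1337A → 4-byte form F0 93 8D BA at offsets 8–11.
Offset 11 falls in char 4's range; it's byte 4 of F0 93 8D BA = 0xBA.

0xBA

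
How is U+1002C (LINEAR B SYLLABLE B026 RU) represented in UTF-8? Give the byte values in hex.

F0 90 80 AC

U+1002C = 0x1002C = 65580 decimal. In range U+10000–U+10FFFF → 4-byte form: 11110xxx 10xxxxxx 10xxxxxx 10xxxxxx.
Binary (21 bits): 000010000000000101100.
Split 3+6+6+6: 000 | 010000 | 000000 | 101100.
Byte 1: 11110000 = 0xF0.
Byte 2: 10010000 = 0x90.
Byte 3: 10000000 = 0x80.
Byte 4: 10101100 = 0xAC.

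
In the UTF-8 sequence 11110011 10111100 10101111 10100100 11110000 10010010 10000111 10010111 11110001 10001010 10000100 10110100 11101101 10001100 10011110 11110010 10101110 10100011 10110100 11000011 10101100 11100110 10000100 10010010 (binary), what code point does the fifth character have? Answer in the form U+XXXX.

Offset 0: leading byte 0xF3 = 11110011 → 4-byte char #1 = F3 BC AF A4.
Offset 4: leading byte 0xF0 = 11110000 → 4-byte char #2 = F0 92 87 97.
Offset 8: leading byte 0xF1 = 11110001 → 4-byte char #3 = F1 8A 84 B4.
Offset 12: leading byte 0xED = 11101101 → 3-byte char #4 = ED 8C 9E.
Offset 15: leading byte 0xF2 = 11110010 → 4-byte char #5 = F2 AE A3 B4.
Leading byte 0xF2 = 11110010 matches 11110xxx → 4-byte sequence.
Byte 1: 0xF2 = 11110010, payload 010 (3 bits).
Byte 2: 0xAE = 10101110 (10xxxxxx ✓), payload 101110.
Byte 3: 0xA3 = 10100011 (10xxxxxx ✓), payload 100011.
Byte 4: 0xB4 = 10110100 (10xxxxxx ✓), payload 110100.
Concatenate: 010101110100011110100 = 0xAE8F4 (21 bits → U+AE8F4).

U+AE8F4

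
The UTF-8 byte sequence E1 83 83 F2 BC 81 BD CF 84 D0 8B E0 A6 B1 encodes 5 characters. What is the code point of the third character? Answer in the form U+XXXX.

Offset 0: leading byte 0xE1 = 11100001 → 3-byte char #1 = E1 83 83.
Offset 3: leading byte 0xF2 = 11110010 → 4-byte char #2 = F2 BC 81 BD.
Offset 7: leading byte 0xCF = 11001111 → 2-byte char #3 = CF 84.
Leading byte 0xCF = 11001111 matches 110xxxxx → 2-byte sequence.
Byte 1: 0xCF = 11001111, payload 01111 (5 bits).
Byte 2: 0x84 = 10000100 (10xxxxxx ✓), payload 000100.
Concatenate: 01111000100 = 0x3C4 (11 bits → U+03C4).

U+03C4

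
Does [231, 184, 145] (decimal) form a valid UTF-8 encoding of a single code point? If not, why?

Leading byte 0xE7 = 11100111 → 3-byte form.
Continuation bytes 0xB8=10111000, 0x91=10010001 all match 10xxxxxx.
Decoded value 0x7E11 is ≥ 0x800 (shortest form) and not a surrogate.

valid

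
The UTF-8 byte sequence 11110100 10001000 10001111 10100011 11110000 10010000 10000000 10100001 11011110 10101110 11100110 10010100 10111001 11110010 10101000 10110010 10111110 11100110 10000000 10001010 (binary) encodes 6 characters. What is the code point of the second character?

U+10021

Offset 0: leading byte 0xF4 = 11110100 → 4-byte char #1 = F4 88 8F A3.
Offset 4: leading byte 0xF0 = 11110000 → 4-byte char #2 = F0 90 80 A1.
Leading byte 0xF0 = 11110000 matches 11110xxx → 4-byte sequence.
Byte 1: 0xF0 = 11110000, payload 000 (3 bits).
Byte 2: 0x90 = 10010000 (10xxxxxx ✓), payload 010000.
Byte 3: 0x80 = 10000000 (10xxxxxx ✓), payload 000000.
Byte 4: 0xA1 = 10100001 (10xxxxxx ✓), payload 100001.
Concatenate: 000010000000000100001 = 0x10021 (21 bits → U+10021).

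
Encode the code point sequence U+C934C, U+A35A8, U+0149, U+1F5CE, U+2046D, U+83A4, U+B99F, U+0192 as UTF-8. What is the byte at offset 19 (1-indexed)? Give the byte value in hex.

0xE8

1-indexed offset 19 is 0-indexed offset 18.
U+C934C → 4-byte form F3 89 8D 8C at offsets 0–3.
U+A35A8 → 4-byte form F2 A3 96 A8 at offsets 4–7.
U+0149 → 2-byte form C5 89 at offsets 8–9.
U+1F5CE → 4-byte form F0 9F 97 8E at offsets 10–13.
U+2046D → 4-byte form F0 A0 91 AD at offsets 14–17.
U+83A4 → 3-byte form E8 8E A4 at offsets 18–20.
Offset 18 falls in char 6's range; it's byte 1 of E8 8E A4 = 0xE8.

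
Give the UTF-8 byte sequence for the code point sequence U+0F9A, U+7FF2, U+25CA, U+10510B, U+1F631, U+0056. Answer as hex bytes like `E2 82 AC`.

U+0F9A: 3-byte form → E0 BE 9A.
U+7FF2: 3-byte form → E7 BF B2.
U+25CA: 3-byte form → E2 97 8A.
U+10510B: 4-byte form → F4 85 84 8B.
U+1F631: 4-byte form → F0 9F 98 B1.
U+0056: 1-byte form → 56.
Concatenated (18 bytes): E0 BE 9A E7 BF B2 E2 97 8A F4 85 84 8B F0 9F 98 B1 56.

E0 BE 9A E7 BF B2 E2 97 8A F4 85 84 8B F0 9F 98 B1 56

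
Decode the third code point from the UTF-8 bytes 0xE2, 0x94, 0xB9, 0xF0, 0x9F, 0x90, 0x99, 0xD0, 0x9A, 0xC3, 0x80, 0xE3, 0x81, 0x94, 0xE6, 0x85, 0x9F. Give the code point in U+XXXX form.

U+041A

Offset 0: leading byte 0xE2 = 11100010 → 3-byte char #1 = E2 94 B9.
Offset 3: leading byte 0xF0 = 11110000 → 4-byte char #2 = F0 9F 90 99.
Offset 7: leading byte 0xD0 = 11010000 → 2-byte char #3 = D0 9A.
Leading byte 0xD0 = 11010000 matches 110xxxxx → 2-byte sequence.
Byte 1: 0xD0 = 11010000, payload 10000 (5 bits).
Byte 2: 0x9A = 10011010 (10xxxxxx ✓), payload 011010.
Concatenate: 10000011010 = 0x41A (11 bits → U+041A).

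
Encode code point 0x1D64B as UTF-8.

U+1D64B = 0x1D64B = 120395 decimal. In range U+10000–U+10FFFF → 4-byte form: 11110xxx 10xxxxxx 10xxxxxx 10xxxxxx.
Binary (21 bits): 000011101011001001011.
Split 3+6+6+6: 000 | 011101 | 011001 | 001011.
Byte 1: 11110000 = 0xF0.
Byte 2: 10011101 = 0x9D.
Byte 3: 10011001 = 0x99.
Byte 4: 10001011 = 0x8B.

F0 9D 99 8B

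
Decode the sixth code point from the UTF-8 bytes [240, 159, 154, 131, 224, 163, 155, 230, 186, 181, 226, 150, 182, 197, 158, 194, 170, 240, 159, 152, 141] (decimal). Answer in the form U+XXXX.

U+00AA

Offset 0: leading byte 0xF0 = 11110000 → 4-byte char #1 = F0 9F 9A 83.
Offset 4: leading byte 0xE0 = 11100000 → 3-byte char #2 = E0 A3 9B.
Offset 7: leading byte 0xE6 = 11100110 → 3-byte char #3 = E6 BA B5.
Offset 10: leading byte 0xE2 = 11100010 → 3-byte char #4 = E2 96 B6.
Offset 13: leading byte 0xC5 = 11000101 → 2-byte char #5 = C5 9E.
Offset 15: leading byte 0xC2 = 11000010 → 2-byte char #6 = C2 AA.
Leading byte 0xC2 = 11000010 matches 110xxxxx → 2-byte sequence.
Byte 1: 0xC2 = 11000010, payload 00010 (5 bits).
Byte 2: 0xAA = 10101010 (10xxxxxx ✓), payload 101010.
Concatenate: 00010101010 = 0xAA (11 bits → U+00AA).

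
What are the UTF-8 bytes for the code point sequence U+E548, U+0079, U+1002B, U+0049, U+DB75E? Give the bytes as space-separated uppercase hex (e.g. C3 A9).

EE 95 88 79 F0 90 80 AB 49 F3 9B 9D 9E

U+E548: 3-byte form → EE 95 88.
U+0079: 1-byte form → 79.
U+1002B: 4-byte form → F0 90 80 AB.
U+0049: 1-byte form → 49.
U+DB75E: 4-byte form → F3 9B 9D 9E.
Concatenated (13 bytes): EE 95 88 79 F0 90 80 AB 49 F3 9B 9D 9E.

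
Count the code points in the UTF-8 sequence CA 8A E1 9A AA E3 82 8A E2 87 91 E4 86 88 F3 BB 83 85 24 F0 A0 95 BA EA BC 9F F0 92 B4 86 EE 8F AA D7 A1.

Byte at offset 0: 0xCA = 11001010 → 2-byte char (#1). Advance 2.
Byte at offset 2: 0xE1 = 11100001 → 3-byte char (#2). Advance 3.
Byte at offset 5: 0xE3 = 11100011 → 3-byte char (#3). Advance 3.
Byte at offset 8: 0xE2 = 11100010 → 3-byte char (#4). Advance 3.
Byte at offset 11: 0xE4 = 11100100 → 3-byte char (#5). Advance 3.
Byte at offset 14: 0xF3 = 11110011 → 4-byte char (#6). Advance 4.
Byte at offset 18: 0x24 = 00100100 → 1-byte char (#7). Advance 1.
Byte at offset 19: 0xF0 = 11110000 → 4-byte char (#8). Advance 4.
Byte at offset 23: 0xEA = 11101010 → 3-byte char (#9). Advance 3.
Byte at offset 26: 0xF0 = 11110000 → 4-byte char (#10). Advance 4.
Byte at offset 30: 0xEE = 11101110 → 3-byte char (#11). Advance 3.
Byte at offset 33: 0xD7 = 11010111 → 2-byte char (#12). Advance 2.
Reached end at offset 35 after 12 code points.

12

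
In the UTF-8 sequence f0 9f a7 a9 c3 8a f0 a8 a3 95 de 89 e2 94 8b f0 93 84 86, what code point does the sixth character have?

Offset 0: leading byte 0xF0 = 11110000 → 4-byte char #1 = F0 9F A7 A9.
Offset 4: leading byte 0xC3 = 11000011 → 2-byte char #2 = C3 8A.
Offset 6: leading byte 0xF0 = 11110000 → 4-byte char #3 = F0 A8 A3 95.
Offset 10: leading byte 0xDE = 11011110 → 2-byte char #4 = DE 89.
Offset 12: leading byte 0xE2 = 11100010 → 3-byte char #5 = E2 94 8B.
Offset 15: leading byte 0xF0 = 11110000 → 4-byte char #6 = F0 93 84 86.
Leading byte 0xF0 = 11110000 matches 11110xxx → 4-byte sequence.
Byte 1: 0xF0 = 11110000, payload 000 (3 bits).
Byte 2: 0x93 = 10010011 (10xxxxxx ✓), payload 010011.
Byte 3: 0x84 = 10000100 (10xxxxxx ✓), payload 000100.
Byte 4: 0x86 = 10000110 (10xxxxxx ✓), payload 000110.
Concatenate: 000010011000100000110 = 0x13106 (21 bits → U+13106).

U+13106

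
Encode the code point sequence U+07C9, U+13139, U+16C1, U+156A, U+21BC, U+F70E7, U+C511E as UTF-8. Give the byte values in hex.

U+07C9: 2-byte form → DF 89.
U+13139: 4-byte form → F0 93 84 B9.
U+16C1: 3-byte form → E1 9B 81.
U+156A: 3-byte form → E1 95 AA.
U+21BC: 3-byte form → E2 86 BC.
U+F70E7: 4-byte form → F3 B7 83 A7.
U+C511E: 4-byte form → F3 85 84 9E.
Concatenated (23 bytes): DF 89 F0 93 84 B9 E1 9B 81 E1 95 AA E2 86 BC F3 B7 83 A7 F3 85 84 9E.

DF 89 F0 93 84 B9 E1 9B 81 E1 95 AA E2 86 BC F3 B7 83 A7 F3 85 84 9E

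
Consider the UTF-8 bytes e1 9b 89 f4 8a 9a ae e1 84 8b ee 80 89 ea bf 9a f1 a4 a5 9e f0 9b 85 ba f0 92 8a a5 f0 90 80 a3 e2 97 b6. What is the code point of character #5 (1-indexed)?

Offset 0: leading byte 0xE1 = 11100001 → 3-byte char #1 = E1 9B 89.
Offset 3: leading byte 0xF4 = 11110100 → 4-byte char #2 = F4 8A 9A AE.
Offset 7: leading byte 0xE1 = 11100001 → 3-byte char #3 = E1 84 8B.
Offset 10: leading byte 0xEE = 11101110 → 3-byte char #4 = EE 80 89.
Offset 13: leading byte 0xEA = 11101010 → 3-byte char #5 = EA BF 9A.
Leading byte 0xEA = 11101010 matches 1110xxxx → 3-byte sequence.
Byte 1: 0xEA = 11101010, payload 1010 (4 bits).
Byte 2: 0xBF = 10111111 (10xxxxxx ✓), payload 111111.
Byte 3: 0x9A = 10011010 (10xxxxxx ✓), payload 011010.
Concatenate: 1010111111011010 = 0xAFDA (16 bits → U+AFDA).

U+AFDA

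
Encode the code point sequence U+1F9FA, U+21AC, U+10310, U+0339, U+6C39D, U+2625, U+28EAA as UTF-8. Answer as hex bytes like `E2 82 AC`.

F0 9F A7 BA E2 86 AC F0 90 8C 90 CC B9 F1 AC 8E 9D E2 98 A5 F0 A8 BA AA

U+1F9FA: 4-byte form → F0 9F A7 BA.
U+21AC: 3-byte form → E2 86 AC.
U+10310: 4-byte form → F0 90 8C 90.
U+0339: 2-byte form → CC B9.
U+6C39D: 4-byte form → F1 AC 8E 9D.
U+2625: 3-byte form → E2 98 A5.
U+28EAA: 4-byte form → F0 A8 BA AA.
Concatenated (24 bytes): F0 9F A7 BA E2 86 AC F0 90 8C 90 CC B9 F1 AC 8E 9D E2 98 A5 F0 A8 BA AA.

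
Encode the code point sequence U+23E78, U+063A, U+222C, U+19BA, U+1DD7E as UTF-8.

F0 A3 B9 B8 D8 BA E2 88 AC E1 A6 BA F0 9D B5 BE

U+23E78: 4-byte form → F0 A3 B9 B8.
U+063A: 2-byte form → D8 BA.
U+222C: 3-byte form → E2 88 AC.
U+19BA: 3-byte form → E1 A6 BA.
U+1DD7E: 4-byte form → F0 9D B5 BE.
Concatenated (16 bytes): F0 A3 B9 B8 D8 BA E2 88 AC E1 A6 BA F0 9D B5 BE.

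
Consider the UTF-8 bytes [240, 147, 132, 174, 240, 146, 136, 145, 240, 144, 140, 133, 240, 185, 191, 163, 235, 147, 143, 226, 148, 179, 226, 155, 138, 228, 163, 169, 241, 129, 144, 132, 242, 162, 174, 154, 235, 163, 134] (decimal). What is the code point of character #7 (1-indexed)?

Offset 0: leading byte 0xF0 = 11110000 → 4-byte char #1 = F0 93 84 AE.
Offset 4: leading byte 0xF0 = 11110000 → 4-byte char #2 = F0 92 88 91.
Offset 8: leading byte 0xF0 = 11110000 → 4-byte char #3 = F0 90 8C 85.
Offset 12: leading byte 0xF0 = 11110000 → 4-byte char #4 = F0 B9 BF A3.
Offset 16: leading byte 0xEB = 11101011 → 3-byte char #5 = EB 93 8F.
Offset 19: leading byte 0xE2 = 11100010 → 3-byte char #6 = E2 94 B3.
Offset 22: leading byte 0xE2 = 11100010 → 3-byte char #7 = E2 9B 8A.
Leading byte 0xE2 = 11100010 matches 1110xxxx → 3-byte sequence.
Byte 1: 0xE2 = 11100010, payload 0010 (4 bits).
Byte 2: 0x9B = 10011011 (10xxxxxx ✓), payload 011011.
Byte 3: 0x8A = 10001010 (10xxxxxx ✓), payload 001010.
Concatenate: 0010011011001010 = 0x26CA (16 bits → U+26CA).

U+26CA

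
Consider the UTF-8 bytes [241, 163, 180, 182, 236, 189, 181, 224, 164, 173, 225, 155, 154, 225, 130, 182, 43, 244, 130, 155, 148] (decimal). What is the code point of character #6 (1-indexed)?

U+002B

Offset 0: leading byte 0xF1 = 11110001 → 4-byte char #1 = F1 A3 B4 B6.
Offset 4: leading byte 0xEC = 11101100 → 3-byte char #2 = EC BD B5.
Offset 7: leading byte 0xE0 = 11100000 → 3-byte char #3 = E0 A4 AD.
Offset 10: leading byte 0xE1 = 11100001 → 3-byte char #4 = E1 9B 9A.
Offset 13: leading byte 0xE1 = 11100001 → 3-byte char #5 = E1 82 B6.
Offset 16: leading byte 0x2B = 00101011 → 1-byte char #6 = 2B.
Leading byte 0x2B = 00101011 matches 0xxxxxxx → 1-byte sequence.
Byte 1: 0x2B = 00101011, payload 0101011 (7 bits).
Concatenate: 0101011 = 0x2B (7 bits → U+002B).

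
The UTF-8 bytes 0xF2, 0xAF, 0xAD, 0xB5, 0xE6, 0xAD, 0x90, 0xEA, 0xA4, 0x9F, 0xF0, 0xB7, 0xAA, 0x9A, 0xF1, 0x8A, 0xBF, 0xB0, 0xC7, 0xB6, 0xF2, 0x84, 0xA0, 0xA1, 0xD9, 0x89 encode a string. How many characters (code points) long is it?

Byte at offset 0: 0xF2 = 11110010 → 4-byte char (#1). Advance 4.
Byte at offset 4: 0xE6 = 11100110 → 3-byte char (#2). Advance 3.
Byte at offset 7: 0xEA = 11101010 → 3-byte char (#3). Advance 3.
Byte at offset 10: 0xF0 = 11110000 → 4-byte char (#4). Advance 4.
Byte at offset 14: 0xF1 = 11110001 → 4-byte char (#5). Advance 4.
Byte at offset 18: 0xC7 = 11000111 → 2-byte char (#6). Advance 2.
Byte at offset 20: 0xF2 = 11110010 → 4-byte char (#7). Advance 4.
Byte at offset 24: 0xD9 = 11011001 → 2-byte char (#8). Advance 2.
Reached end at offset 26 after 8 code points.

8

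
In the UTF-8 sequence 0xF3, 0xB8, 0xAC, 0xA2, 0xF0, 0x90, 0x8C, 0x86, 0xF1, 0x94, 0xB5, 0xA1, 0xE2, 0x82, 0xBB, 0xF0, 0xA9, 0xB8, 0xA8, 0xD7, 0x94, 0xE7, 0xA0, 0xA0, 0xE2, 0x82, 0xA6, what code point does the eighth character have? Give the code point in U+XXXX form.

U+20A6

Offset 0: leading byte 0xF3 = 11110011 → 4-byte char #1 = F3 B8 AC A2.
Offset 4: leading byte 0xF0 = 11110000 → 4-byte char #2 = F0 90 8C 86.
Offset 8: leading byte 0xF1 = 11110001 → 4-byte char #3 = F1 94 B5 A1.
Offset 12: leading byte 0xE2 = 11100010 → 3-byte char #4 = E2 82 BB.
Offset 15: leading byte 0xF0 = 11110000 → 4-byte char #5 = F0 A9 B8 A8.
Offset 19: leading byte 0xD7 = 11010111 → 2-byte char #6 = D7 94.
Offset 21: leading byte 0xE7 = 11100111 → 3-byte char #7 = E7 A0 A0.
Offset 24: leading byte 0xE2 = 11100010 → 3-byte char #8 = E2 82 A6.
Leading byte 0xE2 = 11100010 matches 1110xxxx → 3-byte sequence.
Byte 1: 0xE2 = 11100010, payload 0010 (4 bits).
Byte 2: 0x82 = 10000010 (10xxxxxx ✓), payload 000010.
Byte 3: 0xA6 = 10100110 (10xxxxxx ✓), payload 100110.
Concatenate: 0010000010100110 = 0x20A6 (16 bits → U+20A6).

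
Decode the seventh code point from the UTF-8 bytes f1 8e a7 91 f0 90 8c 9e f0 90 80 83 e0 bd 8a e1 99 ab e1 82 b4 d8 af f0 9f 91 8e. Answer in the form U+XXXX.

U+062F

Offset 0: leading byte 0xF1 = 11110001 → 4-byte char #1 = F1 8E A7 91.
Offset 4: leading byte 0xF0 = 11110000 → 4-byte char #2 = F0 90 8C 9E.
Offset 8: leading byte 0xF0 = 11110000 → 4-byte char #3 = F0 90 80 83.
Offset 12: leading byte 0xE0 = 11100000 → 3-byte char #4 = E0 BD 8A.
Offset 15: leading byte 0xE1 = 11100001 → 3-byte char #5 = E1 99 AB.
Offset 18: leading byte 0xE1 = 11100001 → 3-byte char #6 = E1 82 B4.
Offset 21: leading byte 0xD8 = 11011000 → 2-byte char #7 = D8 AF.
Leading byte 0xD8 = 11011000 matches 110xxxxx → 2-byte sequence.
Byte 1: 0xD8 = 11011000, payload 11000 (5 bits).
Byte 2: 0xAF = 10101111 (10xxxxxx ✓), payload 101111.
Concatenate: 11000101111 = 0x62F (11 bits → U+062F).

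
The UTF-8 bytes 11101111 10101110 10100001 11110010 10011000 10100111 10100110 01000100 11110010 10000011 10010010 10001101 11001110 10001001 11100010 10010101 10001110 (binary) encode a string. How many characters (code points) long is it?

Byte at offset 0: 0xEF = 11101111 → 3-byte char (#1). Advance 3.
Byte at offset 3: 0xF2 = 11110010 → 4-byte char (#2). Advance 4.
Byte at offset 7: 0x44 = 01000100 → 1-byte char (#3). Advance 1.
Byte at offset 8: 0xF2 = 11110010 → 4-byte char (#4). Advance 4.
Byte at offset 12: 0xCE = 11001110 → 2-byte char (#5). Advance 2.
Byte at offset 14: 0xE2 = 11100010 → 3-byte char (#6). Advance 3.
Reached end at offset 17 after 6 code points.

6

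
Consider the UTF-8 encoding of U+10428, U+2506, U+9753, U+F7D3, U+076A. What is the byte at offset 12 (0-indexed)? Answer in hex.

0x93

U+10428 → 4-byte form F0 90 90 A8 at offsets 0–3.
U+2506 → 3-byte form E2 94 86 at offsets 4–6.
U+9753 → 3-byte form E9 9D 93 at offsets 7–9.
U+F7D3 → 3-byte form EF 9F 93 at offsets 10–12.
Offset 12 falls in char 4's range; it's byte 3 of EF 9F 93 = 0x93.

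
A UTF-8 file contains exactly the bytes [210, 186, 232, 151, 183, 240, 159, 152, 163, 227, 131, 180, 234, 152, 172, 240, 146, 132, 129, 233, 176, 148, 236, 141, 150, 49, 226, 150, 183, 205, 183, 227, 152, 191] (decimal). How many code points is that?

12

Byte at offset 0: 0xD2 = 11010010 → 2-byte char (#1). Advance 2.
Byte at offset 2: 0xE8 = 11101000 → 3-byte char (#2). Advance 3.
Byte at offset 5: 0xF0 = 11110000 → 4-byte char (#3). Advance 4.
Byte at offset 9: 0xE3 = 11100011 → 3-byte char (#4). Advance 3.
Byte at offset 12: 0xEA = 11101010 → 3-byte char (#5). Advance 3.
Byte at offset 15: 0xF0 = 11110000 → 4-byte char (#6). Advance 4.
Byte at offset 19: 0xE9 = 11101001 → 3-byte char (#7). Advance 3.
Byte at offset 22: 0xEC = 11101100 → 3-byte char (#8). Advance 3.
Byte at offset 25: 0x31 = 00110001 → 1-byte char (#9). Advance 1.
Byte at offset 26: 0xE2 = 11100010 → 3-byte char (#10). Advance 3.
Byte at offset 29: 0xCD = 11001101 → 2-byte char (#11). Advance 2.
Byte at offset 31: 0xE3 = 11100011 → 3-byte char (#12). Advance 3.
Reached end at offset 34 after 12 code points.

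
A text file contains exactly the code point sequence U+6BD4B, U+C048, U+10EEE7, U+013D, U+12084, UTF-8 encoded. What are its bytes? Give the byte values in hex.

F1 AB B5 8B EC 81 88 F4 8E BB A7 C4 BD F0 92 82 84

U+6BD4B: 4-byte form → F1 AB B5 8B.
U+C048: 3-byte form → EC 81 88.
U+10EEE7: 4-byte form → F4 8E BB A7.
U+013D: 2-byte form → C4 BD.
U+12084: 4-byte form → F0 92 82 84.
Concatenated (17 bytes): F1 AB B5 8B EC 81 88 F4 8E BB A7 C4 BD F0 92 82 84.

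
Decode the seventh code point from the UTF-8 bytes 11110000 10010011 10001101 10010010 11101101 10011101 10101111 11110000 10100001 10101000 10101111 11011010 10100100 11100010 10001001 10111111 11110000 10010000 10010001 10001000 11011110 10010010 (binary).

Offset 0: leading byte 0xF0 = 11110000 → 4-byte char #1 = F0 93 8D 92.
Offset 4: leading byte 0xED = 11101101 → 3-byte char #2 = ED 9D AF.
Offset 7: leading byte 0xF0 = 11110000 → 4-byte char #3 = F0 A1 A8 AF.
Offset 11: leading byte 0xDA = 11011010 → 2-byte char #4 = DA A4.
Offset 13: leading byte 0xE2 = 11100010 → 3-byte char #5 = E2 89 BF.
Offset 16: leading byte 0xF0 = 11110000 → 4-byte char #6 = F0 90 91 88.
Offset 20: leading byte 0xDE = 11011110 → 2-byte char #7 = DE 92.
Leading byte 0xDE = 11011110 matches 110xxxxx → 2-byte sequence.
Byte 1: 0xDE = 11011110, payload 11110 (5 bits).
Byte 2: 0x92 = 10010010 (10xxxxxx ✓), payload 010010.
Concatenate: 11110010010 = 0x792 (11 bits → U+0792).

U+0792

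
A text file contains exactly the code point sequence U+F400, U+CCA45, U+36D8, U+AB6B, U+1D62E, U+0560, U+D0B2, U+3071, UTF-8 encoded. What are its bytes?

EF 90 80 F3 8C A9 85 E3 9B 98 EA AD AB F0 9D 98 AE D5 A0 ED 82 B2 E3 81 B1

U+F400: 3-byte form → EF 90 80.
U+CCA45: 4-byte form → F3 8C A9 85.
U+36D8: 3-byte form → E3 9B 98.
U+AB6B: 3-byte form → EA AD AB.
U+1D62E: 4-byte form → F0 9D 98 AE.
U+0560: 2-byte form → D5 A0.
U+D0B2: 3-byte form → ED 82 B2.
U+3071: 3-byte form → E3 81 B1.
Concatenated (25 bytes): EF 90 80 F3 8C A9 85 E3 9B 98 EA AD AB F0 9D 98 AE D5 A0 ED 82 B2 E3 81 B1.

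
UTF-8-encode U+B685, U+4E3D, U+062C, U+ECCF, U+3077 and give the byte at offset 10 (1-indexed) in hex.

1-indexed offset 10 is 0-indexed offset 9.
U+B685 → 3-byte form EB 9A 85 at offsets 0–2.
U+4E3D → 3-byte form E4 B8 BD at offsets 3–5.
U+062C → 2-byte form D8 AC at offsets 6–7.
U+ECCF → 3-byte form EE B3 8F at offsets 8–10.
Offset 9 falls in char 4's range; it's byte 2 of EE B3 8F = 0xB3.

0xB3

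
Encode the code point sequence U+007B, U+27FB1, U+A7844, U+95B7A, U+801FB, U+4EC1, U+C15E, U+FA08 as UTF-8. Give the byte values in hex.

7B F0 A7 BE B1 F2 A7 A1 84 F2 95 AD BA F2 80 87 BB E4 BB 81 EC 85 9E EF A8 88

U+007B: 1-byte form → 7B.
U+27FB1: 4-byte form → F0 A7 BE B1.
U+A7844: 4-byte form → F2 A7 A1 84.
U+95B7A: 4-byte form → F2 95 AD BA.
U+801FB: 4-byte form → F2 80 87 BB.
U+4EC1: 3-byte form → E4 BB 81.
U+C15E: 3-byte form → EC 85 9E.
U+FA08: 3-byte form → EF A8 88.
Concatenated (26 bytes): 7B F0 A7 BE B1 F2 A7 A1 84 F2 95 AD BA F2 80 87 BB E4 BB 81 EC 85 9E EF A8 88.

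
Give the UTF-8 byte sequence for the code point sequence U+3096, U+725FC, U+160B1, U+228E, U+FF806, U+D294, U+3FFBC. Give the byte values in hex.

U+3096: 3-byte form → E3 82 96.
U+725FC: 4-byte form → F1 B2 97 BC.
U+160B1: 4-byte form → F0 96 82 B1.
U+228E: 3-byte form → E2 8A 8E.
U+FF806: 4-byte form → F3 BF A0 86.
U+D294: 3-byte form → ED 8A 94.
U+3FFBC: 4-byte form → F0 BF BE BC.
Concatenated (25 bytes): E3 82 96 F1 B2 97 BC F0 96 82 B1 E2 8A 8E F3 BF A0 86 ED 8A 94 F0 BF BE BC.

E3 82 96 F1 B2 97 BC F0 96 82 B1 E2 8A 8E F3 BF A0 86 ED 8A 94 F0 BF BE BC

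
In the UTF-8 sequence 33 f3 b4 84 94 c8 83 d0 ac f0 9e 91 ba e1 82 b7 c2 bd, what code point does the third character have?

U+0203

Offset 0: leading byte 0x33 = 00110011 → 1-byte char #1 = 33.
Offset 1: leading byte 0xF3 = 11110011 → 4-byte char #2 = F3 B4 84 94.
Offset 5: leading byte 0xC8 = 11001000 → 2-byte char #3 = C8 83.
Leading byte 0xC8 = 11001000 matches 110xxxxx → 2-byte sequence.
Byte 1: 0xC8 = 11001000, payload 01000 (5 bits).
Byte 2: 0x83 = 10000011 (10xxxxxx ✓), payload 000011.
Concatenate: 01000000011 = 0x203 (11 bits → U+0203).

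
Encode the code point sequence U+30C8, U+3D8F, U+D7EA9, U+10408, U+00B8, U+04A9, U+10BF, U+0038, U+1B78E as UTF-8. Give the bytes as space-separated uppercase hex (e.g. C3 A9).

U+30C8: 3-byte form → E3 83 88.
U+3D8F: 3-byte form → E3 B6 8F.
U+D7EA9: 4-byte form → F3 97 BA A9.
U+10408: 4-byte form → F0 90 90 88.
U+00B8: 2-byte form → C2 B8.
U+04A9: 2-byte form → D2 A9.
U+10BF: 3-byte form → E1 82 BF.
U+0038: 1-byte form → 38.
U+1B78E: 4-byte form → F0 9B 9E 8E.
Concatenated (26 bytes): E3 83 88 E3 B6 8F F3 97 BA A9 F0 90 90 88 C2 B8 D2 A9 E1 82 BF 38 F0 9B 9E 8E.

E3 83 88 E3 B6 8F F3 97 BA A9 F0 90 90 88 C2 B8 D2 A9 E1 82 BF 38 F0 9B 9E 8E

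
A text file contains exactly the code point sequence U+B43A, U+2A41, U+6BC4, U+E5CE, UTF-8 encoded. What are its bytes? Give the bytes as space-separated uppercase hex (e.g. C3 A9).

U+B43A: 3-byte form → EB 90 BA.
U+2A41: 3-byte form → E2 A9 81.
U+6BC4: 3-byte form → E6 AF 84.
U+E5CE: 3-byte form → EE 97 8E.
Concatenated (12 bytes): EB 90 BA E2 A9 81 E6 AF 84 EE 97 8E.

EB 90 BA E2 A9 81 E6 AF 84 EE 97 8E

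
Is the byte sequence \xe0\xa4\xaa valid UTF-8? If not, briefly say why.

Leading byte 0xE0 = 11100000 → 3-byte form.
Continuation bytes 0xA4=10100100, 0xAA=10101010 all match 10xxxxxx.
Decoded value 0x92A is ≥ 0x800 (shortest form) and not a surrogate.

valid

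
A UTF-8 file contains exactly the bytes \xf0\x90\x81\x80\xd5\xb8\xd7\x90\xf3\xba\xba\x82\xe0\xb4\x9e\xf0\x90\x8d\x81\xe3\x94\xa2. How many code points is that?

Byte at offset 0: 0xF0 = 11110000 → 4-byte char (#1). Advance 4.
Byte at offset 4: 0xD5 = 11010101 → 2-byte char (#2). Advance 2.
Byte at offset 6: 0xD7 = 11010111 → 2-byte char (#3). Advance 2.
Byte at offset 8: 0xF3 = 11110011 → 4-byte char (#4). Advance 4.
Byte at offset 12: 0xE0 = 11100000 → 3-byte char (#5). Advance 3.
Byte at offset 15: 0xF0 = 11110000 → 4-byte char (#6). Advance 4.
Byte at offset 19: 0xE3 = 11100011 → 3-byte char (#7). Advance 3.
Reached end at offset 22 after 7 code points.

7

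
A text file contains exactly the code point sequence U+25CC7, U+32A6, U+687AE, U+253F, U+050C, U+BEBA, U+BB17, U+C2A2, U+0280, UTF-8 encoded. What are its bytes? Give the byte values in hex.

U+25CC7: 4-byte form → F0 A5 B3 87.
U+32A6: 3-byte form → E3 8A A6.
U+687AE: 4-byte form → F1 A8 9E AE.
U+253F: 3-byte form → E2 94 BF.
U+050C: 2-byte form → D4 8C.
U+BEBA: 3-byte form → EB BA BA.
U+BB17: 3-byte form → EB AC 97.
U+C2A2: 3-byte form → EC 8A A2.
U+0280: 2-byte form → CA 80.
Concatenated (27 bytes): F0 A5 B3 87 E3 8A A6 F1 A8 9E AE E2 94 BF D4 8C EB BA BA EB AC 97 EC 8A A2 CA 80.

F0 A5 B3 87 E3 8A A6 F1 A8 9E AE E2 94 BF D4 8C EB BA BA EB AC 97 EC 8A A2 CA 80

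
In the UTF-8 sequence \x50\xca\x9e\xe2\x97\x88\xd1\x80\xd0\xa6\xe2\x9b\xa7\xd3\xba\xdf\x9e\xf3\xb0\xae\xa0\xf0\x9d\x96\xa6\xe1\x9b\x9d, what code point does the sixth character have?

U+26E7

Offset 0: leading byte 0x50 = 01010000 → 1-byte char #1 = 50.
Offset 1: leading byte 0xCA = 11001010 → 2-byte char #2 = CA 9E.
Offset 3: leading byte 0xE2 = 11100010 → 3-byte char #3 = E2 97 88.
Offset 6: leading byte 0xD1 = 11010001 → 2-byte char #4 = D1 80.
Offset 8: leading byte 0xD0 = 11010000 → 2-byte char #5 = D0 A6.
Offset 10: leading byte 0xE2 = 11100010 → 3-byte char #6 = E2 9B A7.
Leading byte 0xE2 = 11100010 matches 1110xxxx → 3-byte sequence.
Byte 1: 0xE2 = 11100010, payload 0010 (4 bits).
Byte 2: 0x9B = 10011011 (10xxxxxx ✓), payload 011011.
Byte 3: 0xA7 = 10100111 (10xxxxxx ✓), payload 100111.
Concatenate: 0010011011100111 = 0x26E7 (16 bits → U+26E7).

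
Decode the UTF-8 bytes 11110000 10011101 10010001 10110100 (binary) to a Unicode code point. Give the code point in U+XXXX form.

U+1D474

Leading byte 0xF0 = 11110000 matches 11110xxx → 4-byte sequence.
Byte 1: 0xF0 = 11110000, payload 000 (3 bits).
Byte 2: 0x9D = 10011101 (10xxxxxx ✓), payload 011101.
Byte 3: 0x91 = 10010001 (10xxxxxx ✓), payload 010001.
Byte 4: 0xB4 = 10110100 (10xxxxxx ✓), payload 110100.
Concatenate: 000011101010001110100 = 0x1D474 (21 bits → U+1D474).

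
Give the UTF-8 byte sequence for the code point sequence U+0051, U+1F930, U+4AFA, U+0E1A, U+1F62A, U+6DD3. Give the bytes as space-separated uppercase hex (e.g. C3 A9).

51 F0 9F A4 B0 E4 AB BA E0 B8 9A F0 9F 98 AA E6 B7 93

U+0051: 1-byte form → 51.
U+1F930: 4-byte form → F0 9F A4 B0.
U+4AFA: 3-byte form → E4 AB BA.
U+0E1A: 3-byte form → E0 B8 9A.
U+1F62A: 4-byte form → F0 9F 98 AA.
U+6DD3: 3-byte form → E6 B7 93.
Concatenated (18 bytes): 51 F0 9F A4 B0 E4 AB BA E0 B8 9A F0 9F 98 AA E6 B7 93.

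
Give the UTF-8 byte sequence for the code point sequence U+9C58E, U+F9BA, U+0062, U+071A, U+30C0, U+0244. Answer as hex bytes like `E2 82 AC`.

F2 9C 96 8E EF A6 BA 62 DC 9A E3 83 80 C9 84

U+9C58E: 4-byte form → F2 9C 96 8E.
U+F9BA: 3-byte form → EF A6 BA.
U+0062: 1-byte form → 62.
U+071A: 2-byte form → DC 9A.
U+30C0: 3-byte form → E3 83 80.
U+0244: 2-byte form → C9 84.
Concatenated (15 bytes): F2 9C 96 8E EF A6 BA 62 DC 9A E3 83 80 C9 84.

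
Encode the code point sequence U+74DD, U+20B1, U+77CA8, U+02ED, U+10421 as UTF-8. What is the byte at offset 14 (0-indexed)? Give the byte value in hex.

U+74DD → 3-byte form E7 93 9D at offsets 0–2.
U+20B1 → 3-byte form E2 82 B1 at offsets 3–5.
U+77CA8 → 4-byte form F1 B7 B2 A8 at offsets 6–9.
U+02ED → 2-byte form CB AD at offsets 10–11.
U+10421 → 4-byte form F0 90 90 A1 at offsets 12–15.
Offset 14 falls in char 5's range; it's byte 3 of F0 90 90 A1 = 0x90.

0x90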